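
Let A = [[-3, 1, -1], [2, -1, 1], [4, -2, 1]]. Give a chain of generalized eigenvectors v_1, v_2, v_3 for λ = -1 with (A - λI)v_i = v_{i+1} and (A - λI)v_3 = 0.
v_1 = [[-2, 0, 5]]^T, v_2 = [[-1, 1, 2]]^T, v_3 = [[1, 0, -2]]^T

We seek v_1 ∈ ker((A + I)^3) \ ker((A + I)^2), then set v_{i+1} = (A + I) v_i.

One such chain is v_1 = [[-2, 0, 5]]^T, v_2 = [[-1, 1, 2]]^T, v_3 = [[1, 0, -2]]^T. Check: (A + I) v_3 = [[0, 0, 0]]^T = 0.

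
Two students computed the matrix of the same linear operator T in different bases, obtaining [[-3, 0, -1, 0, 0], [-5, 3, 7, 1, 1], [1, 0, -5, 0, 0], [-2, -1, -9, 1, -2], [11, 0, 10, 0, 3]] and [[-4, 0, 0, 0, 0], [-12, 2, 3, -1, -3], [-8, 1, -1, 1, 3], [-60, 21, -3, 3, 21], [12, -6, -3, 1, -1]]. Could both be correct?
No.

Both have characteristic polynomial (x - 3)(x - 2)^2(x + 4)^2, but the minimal polynomial of A is (x - 3)(x - 2)^2(x + 4)^2 while the minimal polynomial of B is (x - 3)(x - 2)^2(x + 4). The minimal polynomial is a similarity invariant, so A and B are not similar.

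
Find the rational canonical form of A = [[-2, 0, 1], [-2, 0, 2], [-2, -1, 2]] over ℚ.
R = [[0, 0, -2], [1, 0, 0], [0, 1, 0]]

The invariant factors of A (the non-unit diagonal entries of the Smith normal form of xI - A over ℚ[x]) are x^3 + 2, each dividing the next. The characteristic polynomial is their product, x^3 + 2.

The rational canonical form is the block-diagonal matrix of companion matrices C(f_i):
R = [[0, 0, -2], [1, 0, 0], [0, 1, 0]].

Note the characteristic polynomial does not split into linear factors over ℚ, so A has no Jordan form over ℚ; the rational canonical form exists over any field.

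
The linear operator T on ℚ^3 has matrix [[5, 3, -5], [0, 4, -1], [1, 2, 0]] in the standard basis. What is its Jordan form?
J = [[3, 1, 0], [0, 3, 1], [0, 0, 3]]

The characteristic polynomial is det(xI - A) = (x - 3)^3, so the eigenvalues are 3 (algebraic multiplicity 3).

For λ = 3: rank(A - 3I) = 2, rank((A - 3I)^2) = 1, rank((A - 3I)^3) = 0. The eigenspace has dimension 3 - 2 = 1, so there is 1 Jordan block; the rank sequence gives block sizes [3].

Assembling the blocks gives the Jordan form J above.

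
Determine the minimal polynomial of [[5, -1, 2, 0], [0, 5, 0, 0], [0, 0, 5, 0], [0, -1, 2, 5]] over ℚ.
m_A(x) = (x - 5)^2

The characteristic polynomial factors as (x - 5)^4. The minimal polynomial is ∏(x - λ)^{k_λ} where k_λ is the size of the largest Jordan block at λ.

For λ = 5: rank(A - 5I) = 1, and the largest Jordan block has size 2 (the smallest k with rank((A - 5I)^k) = rank((A - 5I)^(k+1))).

So m_A(x) = (x - 5)^2.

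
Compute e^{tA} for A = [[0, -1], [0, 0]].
e^{tA} = [[1, -t], [0, 1]]

A has Jordan form J = [[0, 1], [0, 0]] with A = PJP^{-1}, so e^{tA} = P e^{tJ} P^{-1}.

For a Jordan block J_k(λ), e^{tJ_k(λ)} = e^{λt} · (I + tN + t^2 N^2/2! + ... + t^{k-1} N^{k-1}/(k-1)!) where N is the nilpotent superdiagonal part.

Assembling the blocks and conjugating back gives the entries of e^{tA} as shown above.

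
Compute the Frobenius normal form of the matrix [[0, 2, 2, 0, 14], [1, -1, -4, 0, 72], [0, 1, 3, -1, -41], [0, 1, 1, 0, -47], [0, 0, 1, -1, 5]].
R = [[0, 0, 0, 0, 108], [1, 0, 0, 0, 36], [0, 1, 0, 0, -48], [0, 0, 1, 0, -4], [0, 0, 0, 1, 7]]

The invariant factors of A (the non-unit diagonal entries of the Smith normal form of xI - A over ℚ[x]) are (x - 3)(x^2 - 2x - 6)^2, each dividing the next. The characteristic polynomial is their product, (x - 3)(x^2 - 2x - 6)^2.

The rational canonical form is the block-diagonal matrix of companion matrices C(f_i):
R = [[0, 0, 0, 0, 108], [1, 0, 0, 0, 36], [0, 1, 0, 0, -48], [0, 0, 1, 0, -4], [0, 0, 0, 1, 7]].

Note the characteristic polynomial does not split into linear factors over ℚ, so A has no Jordan form over ℚ; the rational canonical form exists over any field.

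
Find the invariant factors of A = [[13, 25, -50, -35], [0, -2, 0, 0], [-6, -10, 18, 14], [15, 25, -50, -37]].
x + 2, x + 2, (x + 2)^2

The Jordan structure of A has elementary divisors (x + 2)^2, (x + 2), (x + 2). Arranging the block sizes at each eigenvalue in decreasing order and taking row products gives the invariant factors.

Invariant factors (smallest first, each dividing the next): x + 2, x + 2, (x + 2)^2.

Check: the last factor (x + 2)^2 is the minimal polynomial, and the product (x + 2)^4 is the characteristic polynomial.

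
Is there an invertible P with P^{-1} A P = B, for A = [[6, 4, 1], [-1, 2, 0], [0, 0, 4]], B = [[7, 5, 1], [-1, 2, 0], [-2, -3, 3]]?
Yes.

Two matrices over a field are similar if and only if they have the same invariant factors.

Both A and B have characteristic polynomial (x - 4)^3 and minimal polynomial (x - 4)^3. Computing further, both have invariant factors (x - 4)^3. Hence A and B are similar.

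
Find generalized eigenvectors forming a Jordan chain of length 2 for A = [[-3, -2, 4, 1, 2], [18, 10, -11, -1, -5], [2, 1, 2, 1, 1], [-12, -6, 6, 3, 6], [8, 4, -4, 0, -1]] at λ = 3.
v_1 = [[2, -4, 1, 3, -1]]^T, v_2 = [[1, -1, 1, 0, 0]]^T

We seek v_1 ∈ ker((A - 3I)^2) \ ker(A - 3I), then set v_{i+1} = (A - 3I) v_i.

One such chain is v_1 = [[2, -4, 1, 3, -1]]^T, v_2 = [[1, -1, 1, 0, 0]]^T. Check: (A - 3I) v_2 = [[0, 0, 0, 0, 0]]^T = 0.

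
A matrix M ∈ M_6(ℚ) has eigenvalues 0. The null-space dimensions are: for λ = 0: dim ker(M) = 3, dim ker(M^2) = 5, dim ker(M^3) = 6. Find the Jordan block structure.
λ = 0: successive nullity increments [3, 2, 1] count blocks of size ≥ k; block sizes are [3, 2, 1].

Jordan blocks: (0, 3), (0, 2), (0, 1)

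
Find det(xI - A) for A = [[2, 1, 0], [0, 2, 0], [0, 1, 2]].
χ_A(x) = (x - 2)^3

xI - A = [[x - 2, -1, 0], [0, x - 2, 0], [0, -1, x - 2]].

Expanding det(xI - A) along the first row:
det(xI - A) = + (x - 2)·det([[x - 2, 0], [-1, x - 2]]) - (-1)·det([[0, 0], [0, x - 2]]) + (0)·det([[0, x - 2], [0, -1]]).

Evaluating gives χ_A(x) = x^3 - 6x^2 + 12x - 8 = (x - 2)^3.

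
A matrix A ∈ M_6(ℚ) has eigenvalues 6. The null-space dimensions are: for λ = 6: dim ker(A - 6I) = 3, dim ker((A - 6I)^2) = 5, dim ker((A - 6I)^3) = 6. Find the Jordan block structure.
Jordan blocks: (6, 3), (6, 2), (6, 1)

λ = 6: successive nullity increments [3, 2, 1] count blocks of size ≥ k; block sizes are [3, 2, 1].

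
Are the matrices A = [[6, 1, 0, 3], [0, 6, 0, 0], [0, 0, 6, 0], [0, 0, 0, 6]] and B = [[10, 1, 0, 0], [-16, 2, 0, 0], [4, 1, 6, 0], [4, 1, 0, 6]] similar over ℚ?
Yes.

Two matrices over a field are similar if and only if they have the same invariant factors.

Both A and B have characteristic polynomial (x - 6)^4 and minimal polynomial (x - 6)^2. Computing further, both have invariant factors x - 6, x - 6, (x - 6)^2. Hence A and B are similar.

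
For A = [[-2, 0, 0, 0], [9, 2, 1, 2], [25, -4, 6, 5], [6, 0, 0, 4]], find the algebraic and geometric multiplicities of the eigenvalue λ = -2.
algebraic multiplicity 1, geometric multiplicity 1

The characteristic polynomial is (x - 4)^3(x + 2), so the factor x + 2 appears with exponent 1: the algebraic multiplicity is 1.

rank(A + 2I) = 3, so the eigenspace has dimension 4 - 3 = 1: the geometric multiplicity is 1.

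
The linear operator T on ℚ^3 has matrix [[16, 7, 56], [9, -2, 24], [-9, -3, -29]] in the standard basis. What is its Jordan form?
The characteristic polynomial is det(xI - A) = (x + 5)^3, so the eigenvalues are -5 (algebraic multiplicity 3).

For λ = -5: rank(A + 5I) = 1, rank((A + 5I)^2) = 0. The eigenspace has dimension 3 - 1 = 2, so there are 2 Jordan blocks; the rank sequence gives block sizes [2, 1].

Assembling the blocks gives the Jordan form J above.

J = [[-5, 1, 0], [0, -5, 0], [0, 0, -5]]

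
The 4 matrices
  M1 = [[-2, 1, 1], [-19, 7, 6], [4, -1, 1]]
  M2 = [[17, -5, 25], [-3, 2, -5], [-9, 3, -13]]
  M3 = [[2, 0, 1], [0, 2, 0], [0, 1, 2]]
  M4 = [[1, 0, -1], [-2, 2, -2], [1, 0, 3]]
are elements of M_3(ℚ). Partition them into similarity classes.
Characteristic polynomials: χ_{M1} = (x - 2)^3, χ_{M2} = (x - 2)^3, χ_{M3} = (x - 2)^3, χ_{M4} = (x - 2)^3.

{M1, M2, M3}: invariant factors (x - 2)^3.

{M4}: invariant factors x - 2, (x - 2)^2.

Matrices are similar if and only if their invariant-factor lists agree; the partition into similarity classes is {M1, M2, M3}, {M4}.

2 classes: {M1, M2, M3}, {M4}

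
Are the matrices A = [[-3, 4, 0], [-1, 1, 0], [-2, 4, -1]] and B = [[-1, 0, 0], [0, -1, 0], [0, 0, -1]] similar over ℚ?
Both have characteristic polynomial (x + 1)^3, but the minimal polynomial of A is (x + 1)^2 while the minimal polynomial of B is x + 1. The minimal polynomial is a similarity invariant, so A and B are not similar.

No.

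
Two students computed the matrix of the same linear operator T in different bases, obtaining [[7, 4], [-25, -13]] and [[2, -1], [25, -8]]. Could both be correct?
Yes.

Two matrices over a field are similar if and only if they have the same invariant factors.

Both A and B have characteristic polynomial (x + 3)^2 and minimal polynomial (x + 3)^2. Computing further, both have invariant factors (x + 3)^2. Hence A and B are similar.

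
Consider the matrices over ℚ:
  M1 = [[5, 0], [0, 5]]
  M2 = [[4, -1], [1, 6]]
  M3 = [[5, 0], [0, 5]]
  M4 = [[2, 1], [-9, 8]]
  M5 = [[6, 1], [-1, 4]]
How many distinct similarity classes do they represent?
2 classes: {M1, M3}, {M2, M4, M5}

Characteristic polynomials: χ_{M1} = (x - 5)^2, χ_{M2} = (x - 5)^2, χ_{M3} = (x - 5)^2, χ_{M4} = (x - 5)^2, χ_{M5} = (x - 5)^2.

{M1, M3}: invariant factors x - 5, x - 5.

{M2, M4, M5}: invariant factors (x - 5)^2.

Matrices are similar if and only if their invariant-factor lists agree; the partition into similarity classes is {M1, M3}, {M2, M4, M5}.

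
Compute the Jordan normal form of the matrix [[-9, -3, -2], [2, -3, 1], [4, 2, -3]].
J = [[-5, 1, 0], [0, -5, 1], [0, 0, -5]]

The characteristic polynomial is det(xI - A) = (x + 5)^3, so the eigenvalues are -5 (algebraic multiplicity 3).

For λ = -5: rank(A + 5I) = 2, rank((A + 5I)^2) = 1, rank((A + 5I)^3) = 0. The eigenspace has dimension 3 - 2 = 1, so there is 1 Jordan block; the rank sequence gives block sizes [3].

Assembling the blocks gives the Jordan form J above.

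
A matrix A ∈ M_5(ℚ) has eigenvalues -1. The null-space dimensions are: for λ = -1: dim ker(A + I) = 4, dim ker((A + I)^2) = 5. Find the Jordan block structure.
Jordan blocks: (-1, 2), (-1, 1), (-1, 1), (-1, 1)

λ = -1: successive nullity increments [4, 1] count blocks of size ≥ k; block sizes are [2, 1, 1, 1].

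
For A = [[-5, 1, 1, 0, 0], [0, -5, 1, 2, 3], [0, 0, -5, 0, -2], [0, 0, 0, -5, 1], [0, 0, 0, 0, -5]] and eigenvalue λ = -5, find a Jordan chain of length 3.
v_1 = [[0, -1, 1, 0, 0]]^T, v_2 = [[0, 1, 0, 0, 0]]^T, v_3 = [[1, 0, 0, 0, 0]]^T

We seek v_1 ∈ ker((A + 5I)^3) \ ker((A + 5I)^2), then set v_{i+1} = (A + 5I) v_i.

One such chain is v_1 = [[0, -1, 1, 0, 0]]^T, v_2 = [[0, 1, 0, 0, 0]]^T, v_3 = [[1, 0, 0, 0, 0]]^T. Check: (A + 5I) v_3 = [[0, 0, 0, 0, 0]]^T = 0.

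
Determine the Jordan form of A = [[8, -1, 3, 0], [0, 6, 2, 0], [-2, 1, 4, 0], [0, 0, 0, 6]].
J = [[6, 1, 0, 0], [0, 6, 1, 0], [0, 0, 6, 0], [0, 0, 0, 6]]

The characteristic polynomial is det(xI - A) = (x - 6)^4, so the eigenvalues are 6 (algebraic multiplicity 4).

For λ = 6: rank(A - 6I) = 2, rank((A - 6I)^2) = 1, rank((A - 6I)^3) = 0. The eigenspace has dimension 4 - 2 = 2, so there are 2 Jordan blocks; the rank sequence gives block sizes [3, 1].

Assembling the blocks gives the Jordan form J above.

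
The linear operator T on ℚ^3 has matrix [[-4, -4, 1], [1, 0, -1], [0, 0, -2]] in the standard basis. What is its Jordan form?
J = [[-2, 1, 0], [0, -2, 1], [0, 0, -2]]

The characteristic polynomial is det(xI - A) = (x + 2)^3, so the eigenvalues are -2 (algebraic multiplicity 3).

For λ = -2: rank(A + 2I) = 2, rank((A + 2I)^2) = 1, rank((A + 2I)^3) = 0. The eigenspace has dimension 3 - 2 = 1, so there is 1 Jordan block; the rank sequence gives block sizes [3].

Assembling the blocks gives the Jordan form J above.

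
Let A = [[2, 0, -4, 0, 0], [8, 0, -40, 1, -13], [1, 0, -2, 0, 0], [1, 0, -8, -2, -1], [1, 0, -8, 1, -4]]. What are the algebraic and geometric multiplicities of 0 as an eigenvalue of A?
algebraic multiplicity 3, geometric multiplicity 2

The characteristic polynomial is x^3(x + 3)^2, so the factor x appears with exponent 3: the algebraic multiplicity is 3.

rank(A) = 3, so the eigenspace has dimension 5 - 3 = 2: the geometric multiplicity is 2.

Since 2 < 3, A is not diagonalizable.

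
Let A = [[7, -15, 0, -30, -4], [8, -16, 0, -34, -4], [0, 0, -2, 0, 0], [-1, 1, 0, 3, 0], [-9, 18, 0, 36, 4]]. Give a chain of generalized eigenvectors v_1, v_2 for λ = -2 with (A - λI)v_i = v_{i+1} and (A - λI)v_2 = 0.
v_1 = [[1, 1, 0, 0, -1]]^T, v_2 = [[-2, -2, 0, 0, 3]]^T

We seek v_1 ∈ ker((A + 2I)^2) \ ker(A + 2I), then set v_{i+1} = (A + 2I) v_i.

One such chain is v_1 = [[1, 1, 0, 0, -1]]^T, v_2 = [[-2, -2, 0, 0, 3]]^T. Check: (A + 2I) v_2 = [[0, 0, 0, 0, 0]]^T = 0.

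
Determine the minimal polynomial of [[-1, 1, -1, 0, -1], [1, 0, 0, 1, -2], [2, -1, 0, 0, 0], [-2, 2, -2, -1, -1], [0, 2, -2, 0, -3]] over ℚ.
The characteristic polynomial factors as (x + 1)^5. The minimal polynomial is ∏(x - λ)^{k_λ} where k_λ is the size of the largest Jordan block at λ.

For λ = -1: rank(A + I) = 3, and the largest Jordan block has size 3 (the smallest k with rank((A + I)^k) = rank((A + I)^(k+1))).

So m_A(x) = (x + 1)^3.

m_A(x) = (x + 1)^3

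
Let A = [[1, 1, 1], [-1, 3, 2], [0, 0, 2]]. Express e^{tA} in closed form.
A has Jordan form J = [[2, 1, 0], [0, 2, 1], [0, 0, 2]] with A = PJP^{-1}, so e^{tA} = P e^{tJ} P^{-1}.

For a Jordan block J_k(λ), e^{tJ_k(λ)} = e^{λt} · (I + tN + t^2 N^2/2! + ... + t^{k-1} N^{k-1}/(k-1)!) where N is the nilpotent superdiagonal part.

Assembling the blocks and conjugating back gives the entries of e^{tA} as shown above.

e^{tA} = [[(1 - t)*e^{2*t}, t*e^{2*t}, t*(t + 2)*e^{2*t}/2], [-t*e^{2*t}, (t + 1)*e^{2*t}, t*(t + 4)*e^{2*t}/2], [0, 0, e^{2*t}]]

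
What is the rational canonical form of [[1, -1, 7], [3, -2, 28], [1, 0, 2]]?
The invariant factors of A (the non-unit diagonal entries of the Smith normal form of xI - A over ℚ[x]) are (x - 2)^2(x + 3), each dividing the next. The characteristic polynomial is their product, (x - 2)^2(x + 3).

The rational canonical form is the block-diagonal matrix of companion matrices C(f_i):
R = [[0, 0, -12], [1, 0, 8], [0, 1, 1]].

R = [[0, 0, -12], [1, 0, 8], [0, 1, 1]]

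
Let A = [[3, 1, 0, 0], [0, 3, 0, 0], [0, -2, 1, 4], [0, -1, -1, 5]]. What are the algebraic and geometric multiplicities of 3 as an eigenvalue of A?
The characteristic polynomial is (x - 3)^4, so the factor x - 3 appears with exponent 4: the algebraic multiplicity is 4.

rank(A - 3I) = 2, so the eigenspace has dimension 4 - 2 = 2: the geometric multiplicity is 2.

Since 2 < 4, A is not diagonalizable.

algebraic multiplicity 4, geometric multiplicity 2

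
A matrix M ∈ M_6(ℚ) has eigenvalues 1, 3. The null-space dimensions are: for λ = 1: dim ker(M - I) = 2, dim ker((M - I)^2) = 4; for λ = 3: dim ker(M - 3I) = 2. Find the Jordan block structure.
Jordan blocks: (1, 2), (1, 2), (3, 1), (3, 1)

λ = 1: successive nullity increments [2, 2] count blocks of size ≥ k; block sizes are [2, 2].
λ = 3: successive nullity increments [2] count blocks of size ≥ k; block sizes are [1, 1].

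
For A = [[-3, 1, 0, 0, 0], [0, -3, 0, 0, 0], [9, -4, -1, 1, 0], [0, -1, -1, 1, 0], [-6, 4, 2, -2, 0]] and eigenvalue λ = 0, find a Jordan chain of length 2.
We seek v_1 ∈ ker(A^2) \ ker(A), then set v_{i+1} = A v_i.

One such chain is v_1 = [[0, 0, -1, 0, 0]]^T, v_2 = [[0, 0, 1, 1, -2]]^T. Check: A v_2 = [[0, 0, 0, 0, 0]]^T = 0.

v_1 = [[0, 0, -1, 0, 0]]^T, v_2 = [[0, 0, 1, 1, -2]]^T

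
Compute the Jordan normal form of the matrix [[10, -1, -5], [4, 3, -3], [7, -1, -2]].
J = [[3, 0, 0], [0, 4, 1], [0, 0, 4]]

The characteristic polynomial is det(xI - A) = (x - 4)^2(x - 3), so the eigenvalues are 3 (algebraic multiplicity 1), 4 (algebraic multiplicity 2).

For λ = 3: algebraic multiplicity 1 gives one 1×1 block.

For λ = 4: rank(A - 4I) = 2, rank((A - 4I)^2) = 1. The eigenspace has dimension 3 - 2 = 1, so there is 1 Jordan block; the rank sequence gives block sizes [2].

Assembling the blocks gives the Jordan form J above.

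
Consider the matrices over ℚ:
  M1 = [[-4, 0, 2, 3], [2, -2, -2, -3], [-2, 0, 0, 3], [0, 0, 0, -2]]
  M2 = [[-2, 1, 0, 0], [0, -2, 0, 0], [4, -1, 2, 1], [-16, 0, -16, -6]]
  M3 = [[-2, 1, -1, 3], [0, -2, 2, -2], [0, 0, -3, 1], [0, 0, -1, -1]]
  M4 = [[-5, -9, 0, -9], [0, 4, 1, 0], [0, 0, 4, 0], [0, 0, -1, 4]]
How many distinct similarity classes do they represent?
3 classes: {M1}, {M2, M3}, {M4}

Characteristic polynomials: χ_{M1} = (x + 2)^4, χ_{M2} = (x + 2)^4, χ_{M3} = (x + 2)^4, χ_{M4} = (x - 4)^3(x + 5).

{M1}: invariant factors x + 2, x + 2, (x + 2)^2.

{M2, M3}: invariant factors (x + 2)^2, (x + 2)^2.

{M4}: invariant factors x - 4, (x - 4)^2(x + 5).

Matrices are similar if and only if their invariant-factor lists agree; the partition into similarity classes is {M1}, {M2, M3}, {M4}.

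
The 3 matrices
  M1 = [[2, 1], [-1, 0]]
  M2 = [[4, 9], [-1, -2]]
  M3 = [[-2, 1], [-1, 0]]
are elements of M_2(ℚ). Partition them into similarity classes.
Characteristic polynomials: χ_{M1} = (x - 1)^2, χ_{M2} = (x - 1)^2, χ_{M3} = (x + 1)^2.

{M1, M2}: invariant factors (x - 1)^2.

{M3}: invariant factors (x + 1)^2.

Matrices are similar if and only if their invariant-factor lists agree; the partition into similarity classes is {M1, M2}, {M3}.

2 classes: {M1, M2}, {M3}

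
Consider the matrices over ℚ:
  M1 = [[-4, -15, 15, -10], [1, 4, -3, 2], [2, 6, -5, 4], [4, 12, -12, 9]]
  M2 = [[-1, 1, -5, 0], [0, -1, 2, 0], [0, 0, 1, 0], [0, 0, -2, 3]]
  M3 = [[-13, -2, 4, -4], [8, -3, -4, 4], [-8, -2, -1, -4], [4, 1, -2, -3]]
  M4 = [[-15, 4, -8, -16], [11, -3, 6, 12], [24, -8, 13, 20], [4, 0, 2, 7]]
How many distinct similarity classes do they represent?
3 classes: {M1}, {M2, M4}, {M3}

Characteristic polynomials: χ_{M1} = (x - 1)^4, χ_{M2} = (x - 3)(x - 1)(x + 1)^2, χ_{M3} = (x + 5)^4, χ_{M4} = (x - 3)(x - 1)(x + 1)^2.

{M1}: invariant factors x - 1, x - 1, (x - 1)^2.

{M2, M4}: invariant factors (x - 3)(x - 1)(x + 1)^2.

{M3}: invariant factors x + 5, x + 5, (x + 5)^2.

Matrices are similar if and only if their invariant-factor lists agree; the partition into similarity classes is {M1}, {M2, M4}, {M3}.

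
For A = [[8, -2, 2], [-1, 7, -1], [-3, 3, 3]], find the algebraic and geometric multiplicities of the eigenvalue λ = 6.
algebraic multiplicity 3, geometric multiplicity 2

The characteristic polynomial is (x - 6)^3, so the factor x - 6 appears with exponent 3: the algebraic multiplicity is 3.

rank(A - 6I) = 1, so the eigenspace has dimension 3 - 1 = 2: the geometric multiplicity is 2.

Since 2 < 3, A is not diagonalizable.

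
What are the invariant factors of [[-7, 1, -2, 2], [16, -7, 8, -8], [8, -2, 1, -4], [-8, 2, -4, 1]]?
The Jordan structure of A has elementary divisors (x + 3)^2, (x + 3), (x + 3). Arranging the block sizes at each eigenvalue in decreasing order and taking row products gives the invariant factors.

Invariant factors (smallest first, each dividing the next): x + 3, x + 3, (x + 3)^2.

Check: the last factor (x + 3)^2 is the minimal polynomial, and the product (x + 3)^4 is the characteristic polynomial.

x + 3, x + 3, (x + 3)^2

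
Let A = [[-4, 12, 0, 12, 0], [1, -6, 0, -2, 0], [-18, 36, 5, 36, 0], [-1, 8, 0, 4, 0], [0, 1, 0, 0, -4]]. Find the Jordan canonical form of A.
J = [[-4, 1, 0, 0, 0], [0, -4, 1, 0, 0], [0, 0, -4, 0, 0], [0, 0, 0, 2, 0], [0, 0, 0, 0, 5]]

The characteristic polynomial is det(xI - A) = (x - 5)(x - 2)(x + 4)^3, so the eigenvalues are -4 (algebraic multiplicity 3), 2 (algebraic multiplicity 1), 5 (algebraic multiplicity 1).

For λ = -4: rank(A + 4I) = 4, rank((A + 4I)^2) = 3, rank((A + 4I)^3) = 2. The eigenspace has dimension 5 - 4 = 1, so there is 1 Jordan block; the rank sequence gives block sizes [3].

For λ = 2: algebraic multiplicity 1 gives one 1×1 block.

For λ = 5: algebraic multiplicity 1 gives one 1×1 block.

Assembling the blocks gives the Jordan form J above.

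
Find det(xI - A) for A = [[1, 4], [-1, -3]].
χ_A(x) = (x + 1)^2

xI - A = [[x - 1, -4], [1, x + 3]].

Expanding det(xI - A) along the first row:
det(xI - A) = + (x - 1)·det([[x + 3]]) - (-4)·det([[1]]).

Evaluating gives χ_A(x) = x^2 + 2x + 1 = (x + 1)^2.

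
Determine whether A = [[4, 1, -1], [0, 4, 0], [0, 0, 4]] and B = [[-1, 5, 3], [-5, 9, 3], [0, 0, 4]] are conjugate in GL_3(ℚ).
Two matrices over a field are similar if and only if they have the same invariant factors.

Both A and B have characteristic polynomial (x - 4)^3 and minimal polynomial (x - 4)^2. Computing further, both have invariant factors x - 4, (x - 4)^2. Hence A and B are similar.

Yes.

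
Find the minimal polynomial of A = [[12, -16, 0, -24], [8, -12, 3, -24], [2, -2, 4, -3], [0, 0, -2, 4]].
m_A(x) = (x - 4)^3(x + 4)

The characteristic polynomial factors as (x - 4)^3(x + 4). The minimal polynomial is ∏(x - λ)^{k_λ} where k_λ is the size of the largest Jordan block at λ.

For λ = -4: rank(A + 4I) = 3, and the largest Jordan block has size 1 (the smallest k with rank((A + 4I)^k) = rank((A + 4I)^(k+1))).
For λ = 4: rank(A - 4I) = 3, and the largest Jordan block has size 3 (the smallest k with rank((A - 4I)^k) = rank((A - 4I)^(k+1))).

So m_A(x) = (x - 4)^3(x + 4).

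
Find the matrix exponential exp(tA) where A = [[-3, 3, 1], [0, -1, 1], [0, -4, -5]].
A has Jordan form J = [[-3, 1, 0], [0, -3, 1], [0, 0, -3]] with A = PJP^{-1}, so e^{tA} = P e^{tJ} P^{-1}.

For a Jordan block J_k(λ), e^{tJ_k(λ)} = e^{λt} · (I + tN + t^2 N^2/2! + ... + t^{k-1} N^{k-1}/(k-1)!) where N is the nilpotent superdiagonal part.

Assembling the blocks and conjugating back gives the entries of e^{tA} as shown above.

e^{tA} = [[e^{-3*t}, t*(t + 3)*e^{-3*t}, t*(t + 2)*e^{-3*t}/2], [0, (2*t + 1)*e^{-3*t}, t*e^{-3*t}], [0, -4*t*e^{-3*t}, (1 - 2*t)*e^{-3*t}]]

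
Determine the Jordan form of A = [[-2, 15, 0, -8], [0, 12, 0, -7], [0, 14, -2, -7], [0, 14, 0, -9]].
J = [[-2, 1, 0, 0], [0, -2, 0, 0], [0, 0, -2, 0], [0, 0, 0, 5]]

The characteristic polynomial is det(xI - A) = (x - 5)(x + 2)^3, so the eigenvalues are -2 (algebraic multiplicity 3), 5 (algebraic multiplicity 1).

For λ = -2: rank(A + 2I) = 2, rank((A + 2I)^2) = 1. The eigenspace has dimension 4 - 2 = 2, so there are 2 Jordan blocks; the rank sequence gives block sizes [2, 1].

For λ = 5: algebraic multiplicity 1 gives one 1×1 block.

Assembling the blocks gives the Jordan form J above.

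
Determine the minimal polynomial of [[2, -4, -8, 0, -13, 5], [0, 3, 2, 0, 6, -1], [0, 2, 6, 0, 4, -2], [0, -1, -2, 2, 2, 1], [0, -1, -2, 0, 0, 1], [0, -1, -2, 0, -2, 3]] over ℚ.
m_A(x) = (x - 4)^2(x - 2)^2

The characteristic polynomial factors as (x - 4)^2(x - 2)^4. The minimal polynomial is ∏(x - λ)^{k_λ} where k_λ is the size of the largest Jordan block at λ.

For λ = 2: rank(A - 2I) = 3, and the largest Jordan block has size 2 (the smallest k with rank((A - 2I)^k) = rank((A - 2I)^(k+1))).
For λ = 4: rank(A - 4I) = 5, and the largest Jordan block has size 2 (the smallest k with rank((A - 4I)^k) = rank((A - 4I)^(k+1))).

So m_A(x) = (x - 4)^2(x - 2)^2.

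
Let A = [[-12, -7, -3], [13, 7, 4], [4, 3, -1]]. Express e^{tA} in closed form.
A has Jordan form J = [[-2, 1, 0], [0, -2, 1], [0, 0, -2]] with A = PJP^{-1}, so e^{tA} = P e^{tJ} P^{-1}.

For a Jordan block J_k(λ), e^{tJ_k(λ)} = e^{λt} · (I + tN + t^2 N^2/2! + ... + t^{k-1} N^{k-1}/(k-1)!) where N is the nilpotent superdiagonal part.

Assembling the blocks and conjugating back gives the entries of e^{tA} as shown above.

e^{tA} = [[(-3*t^2 - 20*t + 2)*e^{-2*t}/2, t*(-t - 7)*e^{-2*t}, t*(-t - 6)*e^{-2*t}/2], [t*(3*t + 26)*e^{-2*t}/2, (t^2 + 9*t + 1)*e^{-2*t}, t*(t + 8)*e^{-2*t}/2], [t*(3*t + 8)*e^{-2*t}/2, t*(t + 3)*e^{-2*t}, (t^2/2 + t + 1)*e^{-2*t}]]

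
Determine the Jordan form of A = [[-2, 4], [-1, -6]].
J = [[-4, 1], [0, -4]]

The characteristic polynomial is det(xI - A) = (x + 4)^2, so the eigenvalues are -4 (algebraic multiplicity 2).

For λ = -4: rank(A + 4I) = 1, rank((A + 4I)^2) = 0. The eigenspace has dimension 2 - 1 = 1, so there is 1 Jordan block; the rank sequence gives block sizes [2].

Assembling the blocks gives the Jordan form J above.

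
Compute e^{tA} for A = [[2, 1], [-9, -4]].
A has Jordan form J = [[-1, 1], [0, -1]] with A = PJP^{-1}, so e^{tA} = P e^{tJ} P^{-1}.

For a Jordan block J_k(λ), e^{tJ_k(λ)} = e^{λt} · (I + tN + t^2 N^2/2! + ... + t^{k-1} N^{k-1}/(k-1)!) where N is the nilpotent superdiagonal part.

Assembling the blocks and conjugating back gives the entries of e^{tA} as shown above.

e^{tA} = [[(3*t + 1)*e^{-t}, t*e^{-t}], [-9*t*e^{-t}, (1 - 3*t)*e^{-t}]]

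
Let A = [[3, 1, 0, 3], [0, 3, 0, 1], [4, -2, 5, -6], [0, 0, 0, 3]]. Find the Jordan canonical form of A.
The characteristic polynomial is det(xI - A) = (x - 5)(x - 3)^3, so the eigenvalues are 3 (algebraic multiplicity 3), 5 (algebraic multiplicity 1).

For λ = 3: rank(A - 3I) = 3, rank((A - 3I)^2) = 2, rank((A - 3I)^3) = 1. The eigenspace has dimension 4 - 3 = 1, so there is 1 Jordan block; the rank sequence gives block sizes [3].

For λ = 5: algebraic multiplicity 1 gives one 1×1 block.

Assembling the blocks gives the Jordan form J above.

J = [[3, 1, 0, 0], [0, 3, 1, 0], [0, 0, 3, 0], [0, 0, 0, 5]]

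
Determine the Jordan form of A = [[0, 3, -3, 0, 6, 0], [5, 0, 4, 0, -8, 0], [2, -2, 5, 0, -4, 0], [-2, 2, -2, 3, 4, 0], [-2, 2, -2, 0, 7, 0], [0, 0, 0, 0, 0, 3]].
J = [[3, 1, 0, 0, 0, 0], [0, 3, 1, 0, 0, 0], [0, 0, 3, 0, 0, 0], [0, 0, 0, 3, 0, 0], [0, 0, 0, 0, 3, 0], [0, 0, 0, 0, 0, 3]]

The characteristic polynomial is det(xI - A) = (x - 3)^6, so the eigenvalues are 3 (algebraic multiplicity 6).

For λ = 3: rank(A - 3I) = 2, rank((A - 3I)^2) = 1, rank((A - 3I)^3) = 0. The eigenspace has dimension 6 - 2 = 4, so there are 4 Jordan blocks; the rank sequence gives block sizes [3, 1, 1, 1].

Assembling the blocks gives the Jordan form J above.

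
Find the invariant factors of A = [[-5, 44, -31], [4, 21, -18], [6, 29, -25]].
The Jordan structure of A has elementary divisors (x + 3)^3. Arranging the block sizes at each eigenvalue in decreasing order and taking row products gives the invariant factors.

Invariant factors (smallest first, each dividing the next): (x + 3)^3.

Check: the last factor (x + 3)^3 is the minimal polynomial, and the product (x + 3)^3 is the characteristic polynomial.

(x + 3)^3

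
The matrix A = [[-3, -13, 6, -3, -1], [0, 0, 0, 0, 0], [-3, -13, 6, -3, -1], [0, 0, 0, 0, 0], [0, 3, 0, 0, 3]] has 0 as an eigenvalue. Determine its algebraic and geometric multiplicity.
algebraic multiplicity 3, geometric multiplicity 3

The characteristic polynomial is x^3(x - 3)^2, so the factor x appears with exponent 3: the algebraic multiplicity is 3.

rank(A) = 2, so the eigenspace has dimension 5 - 2 = 3: the geometric multiplicity is 3.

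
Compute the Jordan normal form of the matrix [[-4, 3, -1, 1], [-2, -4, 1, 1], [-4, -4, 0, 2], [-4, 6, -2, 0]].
The characteristic polynomial is det(xI - A) = (x + 2)^4, so the eigenvalues are -2 (algebraic multiplicity 4).

For λ = -2: rank(A + 2I) = 2, rank((A + 2I)^2) = 1, rank((A + 2I)^3) = 0. The eigenspace has dimension 4 - 2 = 2, so there are 2 Jordan blocks; the rank sequence gives block sizes [3, 1].

Assembling the blocks gives the Jordan form J above.

J = [[-2, 1, 0, 0], [0, -2, 1, 0], [0, 0, -2, 0], [0, 0, 0, -2]]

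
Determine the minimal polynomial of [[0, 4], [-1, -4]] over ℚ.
The characteristic polynomial factors as (x + 2)^2. The minimal polynomial is ∏(x - λ)^{k_λ} where k_λ is the size of the largest Jordan block at λ.

For λ = -2: rank(A + 2I) = 1, and the largest Jordan block has size 2 (the smallest k with rank((A + 2I)^k) = rank((A + 2I)^(k+1))).

So m_A(x) = (x + 2)^2.

m_A(x) = (x + 2)^2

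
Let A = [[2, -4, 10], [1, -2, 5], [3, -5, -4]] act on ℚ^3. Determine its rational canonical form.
The invariant factors of A (the non-unit diagonal entries of the Smith normal form of xI - A over ℚ[x]) are x(x - 1)(x + 5), each dividing the next. The characteristic polynomial is their product, x(x - 1)(x + 5).

The rational canonical form is the block-diagonal matrix of companion matrices C(f_i):
R = [[0, 0, 0], [1, 0, 5], [0, 1, -4]].

R = [[0, 0, 0], [1, 0, 5], [0, 1, -4]]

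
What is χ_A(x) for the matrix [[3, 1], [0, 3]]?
xI - A = [[x - 3, -1], [0, x - 3]].

Expanding det(xI - A) along the first row:
det(xI - A) = + (x - 3)·det([[x - 3]]) - (-1)·det([[0]]).

Evaluating gives χ_A(x) = x^2 - 6x + 9 = (x - 3)^2.

χ_A(x) = (x - 3)^2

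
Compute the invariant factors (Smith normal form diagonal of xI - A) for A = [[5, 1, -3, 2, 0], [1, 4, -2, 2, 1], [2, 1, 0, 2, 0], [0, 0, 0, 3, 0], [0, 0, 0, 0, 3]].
The Jordan structure of A has elementary divisors (x - 3)^3, (x - 3), (x - 3). Arranging the block sizes at each eigenvalue in decreasing order and taking row products gives the invariant factors.

Invariant factors (smallest first, each dividing the next): x - 3, x - 3, (x - 3)^3.

Check: the last factor (x - 3)^3 is the minimal polynomial, and the product (x - 3)^5 is the characteristic polynomial.

x - 3, x - 3, (x - 3)^3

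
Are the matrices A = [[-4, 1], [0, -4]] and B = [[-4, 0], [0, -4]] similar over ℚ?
Both have characteristic polynomial (x + 4)^2, but the minimal polynomial of A is (x + 4)^2 while the minimal polynomial of B is x + 4. The minimal polynomial is a similarity invariant, so A and B are not similar.

No.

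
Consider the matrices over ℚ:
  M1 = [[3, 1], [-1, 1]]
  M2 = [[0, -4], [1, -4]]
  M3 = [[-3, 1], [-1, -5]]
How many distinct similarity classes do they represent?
3 classes: {M1}, {M2}, {M3}

Characteristic polynomials: χ_{M1} = (x - 2)^2, χ_{M2} = (x + 2)^2, χ_{M3} = (x + 4)^2.

{M1}: invariant factors (x - 2)^2.

{M2}: invariant factors (x + 2)^2.

{M3}: invariant factors (x + 4)^2.

Matrices are similar if and only if their invariant-factor lists agree; the partition into similarity classes is {M1}, {M2}, {M3}.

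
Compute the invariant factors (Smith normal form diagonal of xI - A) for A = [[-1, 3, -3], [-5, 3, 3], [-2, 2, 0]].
The Jordan structure of A has elementary divisors x^2, (x - 2). Arranging the block sizes at each eigenvalue in decreasing order and taking row products gives the invariant factors.

Invariant factors (smallest first, each dividing the next): x^2(x - 2).

Check: the last factor x^2(x - 2) is the minimal polynomial, and the product x^2(x - 2) is the characteristic polynomial.

x^2(x - 2)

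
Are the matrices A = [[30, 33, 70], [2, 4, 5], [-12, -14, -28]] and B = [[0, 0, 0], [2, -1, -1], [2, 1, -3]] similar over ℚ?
trace(A) = 6 but trace(B) = -4. The trace is a similarity invariant, so A and B are not similar.

No.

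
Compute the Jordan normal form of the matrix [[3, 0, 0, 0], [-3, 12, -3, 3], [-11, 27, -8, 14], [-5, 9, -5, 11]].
J = [[3, 0, 0, 0], [0, 3, 0, 0], [0, 0, 6, 1], [0, 0, 0, 6]]

The characteristic polynomial is det(xI - A) = (x - 6)^2(x - 3)^2, so the eigenvalues are 3 (algebraic multiplicity 2), 6 (algebraic multiplicity 2).

For λ = 3: rank(A - 3I) = 2. The eigenspace has dimension 4 - 2 = 2, so there are 2 Jordan blocks; the rank sequence gives block sizes [1, 1].

For λ = 6: rank(A - 6I) = 3, rank((A - 6I)^2) = 2. The eigenspace has dimension 4 - 3 = 1, so there is 1 Jordan block; the rank sequence gives block sizes [2].

Assembling the blocks gives the Jordan form J above.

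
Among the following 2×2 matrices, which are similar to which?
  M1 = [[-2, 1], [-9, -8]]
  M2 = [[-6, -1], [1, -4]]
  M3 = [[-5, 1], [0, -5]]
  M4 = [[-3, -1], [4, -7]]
1 class: {M1, M2, M3, M4}

Characteristic polynomials: χ_{M1} = (x + 5)^2, χ_{M2} = (x + 5)^2, χ_{M3} = (x + 5)^2, χ_{M4} = (x + 5)^2.

{M1, M2, M3, M4}: invariant factors (x + 5)^2.

Matrices are similar if and only if their invariant-factor lists agree; the partition into similarity classes is {M1, M2, M3, M4}.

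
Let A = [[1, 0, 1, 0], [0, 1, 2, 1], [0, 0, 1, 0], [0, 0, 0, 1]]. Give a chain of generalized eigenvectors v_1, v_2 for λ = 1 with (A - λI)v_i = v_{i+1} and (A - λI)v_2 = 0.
v_1 = [[0, 1, 1, -2]]^T, v_2 = [[1, 0, 0, 0]]^T

We seek v_1 ∈ ker((A - I)^2) \ ker(A - I), then set v_{i+1} = (A - I) v_i.

One such chain is v_1 = [[0, 1, 1, -2]]^T, v_2 = [[1, 0, 0, 0]]^T. Check: (A - I) v_2 = [[0, 0, 0, 0]]^T = 0.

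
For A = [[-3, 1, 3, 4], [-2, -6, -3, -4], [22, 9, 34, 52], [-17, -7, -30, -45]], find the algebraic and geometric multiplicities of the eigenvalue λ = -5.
The characteristic polynomial is (x + 5)^4, so the factor x + 5 appears with exponent 4: the algebraic multiplicity is 4.

rank(A + 5I) = 2, so the eigenspace has dimension 4 - 2 = 2: the geometric multiplicity is 2.

Since 2 < 4, A is not diagonalizable.

algebraic multiplicity 4, geometric multiplicity 2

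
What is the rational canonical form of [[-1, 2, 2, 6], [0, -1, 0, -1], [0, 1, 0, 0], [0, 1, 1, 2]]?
R = [[-1, 0, 0, 0], [0, 0, 0, -1], [0, 1, 0, 1], [0, 0, 1, 1]]

The invariant factors of A (the non-unit diagonal entries of the Smith normal form of xI - A over ℚ[x]) are x + 1, (x - 1)^2(x + 1), each dividing the next. The characteristic polynomial is their product, (x - 1)^2(x + 1)^2.

The rational canonical form is the block-diagonal matrix of companion matrices C(f_i):
R = [[-1, 0, 0, 0], [0, 0, 0, -1], [0, 1, 0, 1], [0, 0, 1, 1]].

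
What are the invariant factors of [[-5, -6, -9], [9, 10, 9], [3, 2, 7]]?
The Jordan structure of A has elementary divisors (x - 4)^2, (x - 4). Arranging the block sizes at each eigenvalue in decreasing order and taking row products gives the invariant factors.

Invariant factors (smallest first, each dividing the next): x - 4, (x - 4)^2.

Check: the last factor (x - 4)^2 is the minimal polynomial, and the product (x - 4)^3 is the characteristic polynomial.

x - 4, (x - 4)^2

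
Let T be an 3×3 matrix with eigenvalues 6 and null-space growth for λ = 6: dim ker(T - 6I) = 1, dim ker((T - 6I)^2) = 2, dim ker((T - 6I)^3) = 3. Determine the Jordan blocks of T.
λ = 6: successive nullity increments [1, 1, 1] count blocks of size ≥ k; block sizes are [3].

Jordan blocks: (6, 3)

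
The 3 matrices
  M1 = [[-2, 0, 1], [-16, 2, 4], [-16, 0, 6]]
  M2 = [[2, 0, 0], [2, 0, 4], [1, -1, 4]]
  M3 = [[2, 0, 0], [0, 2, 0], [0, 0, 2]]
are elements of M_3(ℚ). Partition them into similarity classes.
2 classes: {M1, M2}, {M3}

Characteristic polynomials: χ_{M1} = (x - 2)^3, χ_{M2} = (x - 2)^3, χ_{M3} = (x - 2)^3.

{M1, M2}: invariant factors x - 2, (x - 2)^2.

{M3}: invariant factors x - 2, x - 2, x - 2.

Matrices are similar if and only if their invariant-factor lists agree; the partition into similarity classes is {M1, M2}, {M3}.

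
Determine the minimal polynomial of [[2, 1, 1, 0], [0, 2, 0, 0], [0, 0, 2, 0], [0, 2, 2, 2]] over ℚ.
The characteristic polynomial factors as (x - 2)^4. The minimal polynomial is ∏(x - λ)^{k_λ} where k_λ is the size of the largest Jordan block at λ.

For λ = 2: rank(A - 2I) = 1, and the largest Jordan block has size 2 (the smallest k with rank((A - 2I)^k) = rank((A - 2I)^(k+1))).

So m_A(x) = (x - 2)^2.

m_A(x) = (x - 2)^2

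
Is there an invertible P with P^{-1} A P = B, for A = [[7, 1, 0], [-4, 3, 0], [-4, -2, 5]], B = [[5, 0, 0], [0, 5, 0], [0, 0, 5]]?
Both have characteristic polynomial (x - 5)^3, but the minimal polynomial of A is (x - 5)^2 while the minimal polynomial of B is x - 5. The minimal polynomial is a similarity invariant, so A and B are not similar.

No.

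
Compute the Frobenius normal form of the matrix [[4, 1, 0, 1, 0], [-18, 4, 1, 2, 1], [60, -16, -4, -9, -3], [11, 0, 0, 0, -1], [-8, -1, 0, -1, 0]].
The invariant factors of A (the non-unit diagonal entries of the Smith normal form of xI - A over ℚ[x]) are (x - 2)^2(x^3 + 3x + 1), each dividing the next. The characteristic polynomial is their product, (x - 2)^2(x^3 + 3x + 1).

The rational canonical form is the block-diagonal matrix of companion matrices C(f_i):
R = [[0, 0, 0, 0, -4], [1, 0, 0, 0, -8], [0, 1, 0, 0, 11], [0, 0, 1, 0, -7], [0, 0, 0, 1, 4]].

Note the characteristic polynomial does not split into linear factors over ℚ, so A has no Jordan form over ℚ; the rational canonical form exists over any field.

R = [[0, 0, 0, 0, -4], [1, 0, 0, 0, -8], [0, 1, 0, 0, 11], [0, 0, 1, 0, -7], [0, 0, 0, 1, 4]]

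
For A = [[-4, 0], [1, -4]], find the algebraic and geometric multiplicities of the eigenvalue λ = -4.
The characteristic polynomial is (x + 4)^2, so the factor x + 4 appears with exponent 2: the algebraic multiplicity is 2.

rank(A + 4I) = 1, so the eigenspace has dimension 2 - 1 = 1: the geometric multiplicity is 1.

Since 1 < 2, A is not diagonalizable.

algebraic multiplicity 2, geometric multiplicity 1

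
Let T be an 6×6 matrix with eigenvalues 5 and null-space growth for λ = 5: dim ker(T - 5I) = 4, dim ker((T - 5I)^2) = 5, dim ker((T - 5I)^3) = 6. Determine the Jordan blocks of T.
λ = 5: successive nullity increments [4, 1, 1] count blocks of size ≥ k; block sizes are [3, 1, 1, 1].

Jordan blocks: (5, 3), (5, 1), (5, 1), (5, 1)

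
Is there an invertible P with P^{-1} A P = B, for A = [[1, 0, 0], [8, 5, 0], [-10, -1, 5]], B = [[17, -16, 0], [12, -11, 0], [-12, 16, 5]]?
No.

Both have characteristic polynomial (x - 5)^2(x - 1), but the minimal polynomial of A is (x - 5)^2(x - 1) while the minimal polynomial of B is (x - 5)(x - 1). The minimal polynomial is a similarity invariant, so A and B are not similar.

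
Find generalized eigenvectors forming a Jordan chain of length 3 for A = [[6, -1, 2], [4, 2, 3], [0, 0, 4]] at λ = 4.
We seek v_1 ∈ ker((A - 4I)^3) \ ker((A - 4I)^2), then set v_{i+1} = (A - 4I) v_i.

One such chain is v_1 = [[-1, -1, 1]]^T, v_2 = [[1, 1, 0]]^T, v_3 = [[1, 2, 0]]^T. Check: (A - 4I) v_3 = [[0, 0, 0]]^T = 0.

v_1 = [[-1, -1, 1]]^T, v_2 = [[1, 1, 0]]^T, v_3 = [[1, 2, 0]]^T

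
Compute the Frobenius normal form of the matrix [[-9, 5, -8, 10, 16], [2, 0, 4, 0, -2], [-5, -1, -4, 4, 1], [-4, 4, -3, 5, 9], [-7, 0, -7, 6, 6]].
R = [[0, 3, 0, 0, 0], [1, 0, 0, 0, 0], [0, 0, 0, 0, 6], [0, 0, 1, 0, 3], [0, 0, 0, 1, -2]]

The invariant factors of A (the non-unit diagonal entries of the Smith normal form of xI - A over ℚ[x]) are x^2 - 3, (x + 2)(x^2 - 3), each dividing the next. The characteristic polynomial is their product, (x + 2)(x^2 - 3)^2.

The rational canonical form is the block-diagonal matrix of companion matrices C(f_i):
R = [[0, 3, 0, 0, 0], [1, 0, 0, 0, 0], [0, 0, 0, 0, 6], [0, 0, 1, 0, 3], [0, 0, 0, 1, -2]].

Note the characteristic polynomial does not split into linear factors over ℚ, so A has no Jordan form over ℚ; the rational canonical form exists over any field.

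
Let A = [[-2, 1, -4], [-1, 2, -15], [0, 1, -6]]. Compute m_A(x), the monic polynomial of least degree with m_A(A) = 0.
m_A(x) = (x + 2)^3

The characteristic polynomial factors as (x + 2)^3. The minimal polynomial is ∏(x - λ)^{k_λ} where k_λ is the size of the largest Jordan block at λ.

For λ = -2: rank(A + 2I) = 2, and the largest Jordan block has size 3 (the smallest k with rank((A + 2I)^k) = rank((A + 2I)^(k+1))).

So m_A(x) = (x + 2)^3.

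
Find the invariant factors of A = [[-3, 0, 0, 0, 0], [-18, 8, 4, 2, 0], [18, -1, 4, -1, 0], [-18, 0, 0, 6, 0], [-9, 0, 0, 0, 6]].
x - 6, x - 6, (x - 6)^2(x + 3)

The Jordan structure of A has elementary divisors (x + 3), (x - 6)^2, (x - 6), (x - 6). Arranging the block sizes at each eigenvalue in decreasing order and taking row products gives the invariant factors.

Invariant factors (smallest first, each dividing the next): x - 6, x - 6, (x - 6)^2(x + 3).

Check: the last factor (x - 6)^2(x + 3) is the minimal polynomial, and the product (x - 6)^4(x + 3) is the characteristic polynomial.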